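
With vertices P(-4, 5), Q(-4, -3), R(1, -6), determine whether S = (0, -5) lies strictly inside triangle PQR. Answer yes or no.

yes

Barycentric coordinates of S: (1/20, 3/20, 4/5).
The three coordinates are positive, positive, positive; a point is interior exactly when all three are positive.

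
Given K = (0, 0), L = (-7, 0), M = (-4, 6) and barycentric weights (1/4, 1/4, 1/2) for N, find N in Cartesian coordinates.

N = (1/4)·K + (1/4)·L + (1/2)·M.
x-coordinate: (1/4)·0 + (1/4)·(-7) + (1/2)·(-4) = -15/4.
y-coordinate: (1/4)·0 + (1/4)·0 + (1/2)·6 = 3.

(-15/4, 3)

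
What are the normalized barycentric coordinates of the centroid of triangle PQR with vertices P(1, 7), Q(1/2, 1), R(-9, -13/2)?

The centroid is the average of the vertices, so each weight is 1/3.

(1/3, 1/3, 1/3)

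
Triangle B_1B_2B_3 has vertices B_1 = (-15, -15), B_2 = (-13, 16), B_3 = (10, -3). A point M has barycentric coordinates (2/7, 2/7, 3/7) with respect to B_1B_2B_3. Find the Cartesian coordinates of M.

M = (2/7)·B_1 + (2/7)·B_2 + (3/7)·B_3.
x-coordinate: (2/7)·(-15) + (2/7)·(-13) + (3/7)·10 = -26/7.
y-coordinate: (2/7)·(-15) + (2/7)·16 + (3/7)·(-3) = -1.

(-26/7, -1)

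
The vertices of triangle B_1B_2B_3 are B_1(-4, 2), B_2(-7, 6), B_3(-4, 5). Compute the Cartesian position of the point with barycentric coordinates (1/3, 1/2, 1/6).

(-11/2, 9/2)

M = (1/3)·B_1 + (1/2)·B_2 + (1/6)·B_3.
x-coordinate: (1/3)·(-4) + (1/2)·(-7) + (1/6)·(-4) = -11/2.
y-coordinate: (1/3)·2 + (1/2)·6 + (1/6)·5 = 9/2.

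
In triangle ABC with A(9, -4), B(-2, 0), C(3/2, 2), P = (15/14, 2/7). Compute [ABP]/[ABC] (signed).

[ABC] = ½·(9·(0−2) + (-2)·(2−(-4)) + (3/2)·(-4−0)) = ½·(-18 − 12 − 6) = -18.
[ABP] = ½·(9·(0−(2/7)) + (-2)·(2/7−(-4)) + (15/14)·(-4−0)) = ½·(-18/7 − 60/7 − 30/7) = -54/7, so the ratio is (-54/7)/(-18) = 3/7.

3/7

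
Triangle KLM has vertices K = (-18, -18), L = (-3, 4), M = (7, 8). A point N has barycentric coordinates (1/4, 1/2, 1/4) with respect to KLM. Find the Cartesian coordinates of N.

N = (1/4)·K + (1/2)·L + (1/4)·M.
x-coordinate: (1/4)·(-18) + (1/2)·(-3) + (1/4)·7 = -17/4.
y-coordinate: (1/4)·(-18) + (1/2)·4 + (1/4)·8 = -1/2.

(-17/4, -1/2)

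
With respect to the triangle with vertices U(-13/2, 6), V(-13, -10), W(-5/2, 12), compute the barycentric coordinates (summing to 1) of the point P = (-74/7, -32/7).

(1/7, 5/7, 1/7)

Signed area of the reference triangle: [UVW] = ½·((-13/2)·(-10−12) + (-13)·(12−6) + (-5/2)·(6−(-10))) = ½·(143 − 78 − 40) = 25/2.
[PVW] = ½·((-74/7)·(-10−12) + (-13)·(12−(-32/7)) + (-5/2)·(-32/7−(-10))) = ½·(1628/7 − 1508/7 − 95/7) = 25/14, so the U-coordinate is (25/14)/(25/2) = 1/7.
[UPW] = ½·((-13/2)·(-32/7−12) + (-74/7)·(12−6) + (-5/2)·(6−(-32/7))) = ½·(754/7 − 444/7 − 185/7) = 125/14, so the V-coordinate is 5/7.
[UVP] = ½·((-13/2)·(-10−(-32/7)) + (-13)·(-32/7−6) + (-74/7)·(6−(-10))) = ½·(247/7 + 962/7 − 1184/7) = 25/14, so the W-coordinate is 1/7.
Check: 1/7 + 5/7 + 1/7 = 1.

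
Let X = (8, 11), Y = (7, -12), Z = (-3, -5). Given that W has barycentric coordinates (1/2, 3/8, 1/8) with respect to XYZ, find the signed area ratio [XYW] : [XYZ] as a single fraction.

1/8

The signed ratio [XYW]/[XYZ] equals the barycentric coordinate of W at vertex Z, which is 1/8.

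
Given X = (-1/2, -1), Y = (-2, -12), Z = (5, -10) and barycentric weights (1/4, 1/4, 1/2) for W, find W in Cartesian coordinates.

W = (1/4)·X + (1/4)·Y + (1/2)·Z.
x-coordinate: (1/4)·(-1/2) + (1/4)·(-2) + (1/2)·5 = 15/8.
y-coordinate: (1/4)·(-1) + (1/4)·(-12) + (1/2)·(-10) = -33/4.

(15/8, -33/4)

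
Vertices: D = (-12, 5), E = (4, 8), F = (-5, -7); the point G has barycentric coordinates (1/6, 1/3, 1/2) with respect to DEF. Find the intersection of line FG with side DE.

(-4/3, 7)

Line FG meets DE where the F-coordinate vanishes; zeroing G's F-weight and renormalizing leaves D, E-weights 1/6 : 1/3 → (1/3, 2/3).
So H = (1/3)·D + (2/3)·E = (-4/3, 7).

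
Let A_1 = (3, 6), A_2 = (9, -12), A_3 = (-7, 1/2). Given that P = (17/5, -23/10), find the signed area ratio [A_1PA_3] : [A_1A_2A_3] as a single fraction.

2/5

[A_1A_2A_3] = ½·(3·(-12−(1/2)) + 9·(1/2−6) + (-7)·(6−(-12))) = ½·(-75/2 − 99/2 − 126) = -213/2.
[A_1PA_3] = ½·(3·(-23/10−(1/2)) + (17/5)·(1/2−6) + (-7)·(6−(-23/10))) = ½·(-42/5 − 187/10 − 581/10) = -213/5, so the ratio is (-213/5)/(-213/2) = 2/5.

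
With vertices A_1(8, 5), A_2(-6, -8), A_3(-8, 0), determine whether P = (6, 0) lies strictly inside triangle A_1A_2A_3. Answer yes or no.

Barycentric coordinates of P: (56/69, 35/69, -22/69).
The three coordinates are positive, positive, negative; a point is interior exactly when all three are positive.

no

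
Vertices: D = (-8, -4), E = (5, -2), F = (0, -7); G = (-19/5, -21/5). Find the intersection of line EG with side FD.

Barycentric coordinates of G with respect to DEF: (3/5, 1/5, 1/5).
On side FD the E-coordinate is zero; dropping G's E-weight 1/5 and renormalizing the remaining 1/5 : 3/5 gives weights 1/4, 3/4 on F, D.
H = (1/4)·(0, -7) + (3/4)·(-8, -4) = (-6, -19/4).

(-6, -19/4)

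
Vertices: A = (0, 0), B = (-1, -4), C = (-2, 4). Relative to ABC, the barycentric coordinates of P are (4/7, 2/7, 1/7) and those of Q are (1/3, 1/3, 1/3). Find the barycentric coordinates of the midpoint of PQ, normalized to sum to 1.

(19/42, 13/42, 5/21)

Since both coordinate triples sum to 1, the midpoint's barycentrics are the componentwise average.
(4/7+1/3)/2 = 19/42; similarly 13/42 and 5/21.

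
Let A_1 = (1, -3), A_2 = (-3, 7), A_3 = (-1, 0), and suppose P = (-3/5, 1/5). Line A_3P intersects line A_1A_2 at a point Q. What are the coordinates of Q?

Barycentric coordinates of P with respect to A_1A_2A_3: (2/5, 1/5, 2/5).
On side A_1A_2 the A_3-coordinate is zero; dropping P's A_3-weight 2/5 and renormalizing the remaining 2/5 : 1/5 gives weights 2/3, 1/3 on A_1, A_2.
Q = (2/3)·(1, -3) + (1/3)·(-3, 7) = (-1/3, 1/3).

(-1/3, 1/3)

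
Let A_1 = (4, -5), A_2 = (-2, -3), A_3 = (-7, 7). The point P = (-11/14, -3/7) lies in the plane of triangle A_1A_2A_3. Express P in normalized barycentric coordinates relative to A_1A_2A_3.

(1/2, 1/7, 5/14)

Signed area of the reference triangle: [A_1A_2A_3] = ½·(4·(-3−7) + (-2)·(7−(-5)) + (-7)·(-5−(-3))) = ½·(-40 − 24 + 14) = -25.
[PA_2A_3] = ½·((-11/14)·(-3−7) + (-2)·(7−(-3/7)) + (-7)·(-3/7−(-3))) = ½·(55/7 − 104/7 − 18) = -25/2, so the A_1-coordinate is (-25/2)/(-25) = 1/2.
[A_1PA_3] = ½·(4·(-3/7−7) + (-11/14)·(7−(-5)) + (-7)·(-5−(-3/7))) = ½·(-208/7 − 66/7 + 32) = -25/7, so the A_2-coordinate is 1/7.
[A_1A_2P] = ½·(4·(-3−(-3/7)) + (-2)·(-3/7−(-5)) + (-11/14)·(-5−(-3))) = ½·(-72/7 − 64/7 + 11/7) = -125/14, so the A_3-coordinate is 5/14.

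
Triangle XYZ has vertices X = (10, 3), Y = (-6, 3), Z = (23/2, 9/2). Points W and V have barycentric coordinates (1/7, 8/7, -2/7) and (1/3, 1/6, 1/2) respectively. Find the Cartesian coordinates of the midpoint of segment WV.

(-53/168, 177/56)

Barycentric coordinates of the midpoint are the average: (5/21, 55/84, 3/28).
Converting: (5/21)·X + (55/84)·Y + (3/28)·Z = (-53/168, 177/56).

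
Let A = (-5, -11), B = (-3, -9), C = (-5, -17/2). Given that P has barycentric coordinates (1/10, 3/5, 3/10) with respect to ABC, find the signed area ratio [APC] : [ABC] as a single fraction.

3/5

The signed ratio [APC]/[ABC] equals the barycentric coordinate of P at vertex B, which is 3/5.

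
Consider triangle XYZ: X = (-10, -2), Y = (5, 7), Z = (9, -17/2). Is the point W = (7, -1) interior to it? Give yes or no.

Barycentric coordinates of W: (2/537, 259/537, 92/179).
The three coordinates are positive, positive, positive; a point is interior exactly when all three are positive.

yes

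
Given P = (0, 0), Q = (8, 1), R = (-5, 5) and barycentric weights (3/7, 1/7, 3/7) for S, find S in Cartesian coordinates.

(-1, 16/7)

S = (3/7)·P + (1/7)·Q + (3/7)·R.
x-coordinate: (3/7)·0 + (1/7)·8 + (3/7)·(-5) = -1.
y-coordinate: (3/7)·0 + (1/7)·1 + (3/7)·5 = 16/7.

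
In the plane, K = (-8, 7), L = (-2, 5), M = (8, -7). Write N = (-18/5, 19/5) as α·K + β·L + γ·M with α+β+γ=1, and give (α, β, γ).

(3/5, 1/5, 1/5)

Signed area of the reference triangle: [KLM] = ½·((-8)·(5−(-7)) + (-2)·(-7−7) + 8·(7−5)) = ½·(-96 + 28 + 16) = -26.
[NLM] = ½·((-18/5)·(5−(-7)) + (-2)·(-7−(19/5)) + 8·(19/5−5)) = ½·(-216/5 + 108/5 − 48/5) = -78/5, so the K-coordinate is (-78/5)/(-26) = 3/5.
[KNM] = ½·((-8)·(19/5−(-7)) + (-18/5)·(-7−7) + 8·(7−(19/5))) = ½·(-432/5 + 252/5 + 128/5) = -26/5, so the L-coordinate is 1/5.
[KLN] = ½·((-8)·(5−(19/5)) + (-2)·(19/5−7) + (-18/5)·(7−5)) = ½·(-48/5 + 32/5 − 36/5) = -26/5, so the M-coordinate is 1/5.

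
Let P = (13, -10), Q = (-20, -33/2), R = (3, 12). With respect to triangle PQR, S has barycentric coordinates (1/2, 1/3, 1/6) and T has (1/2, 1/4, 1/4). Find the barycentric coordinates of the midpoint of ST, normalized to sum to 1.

Since both coordinate triples sum to 1, the midpoint's barycentrics are the componentwise average.
(1/2+1/2)/2 = 1/2; similarly 7/24 and 5/24.

(1/2, 7/24, 5/24)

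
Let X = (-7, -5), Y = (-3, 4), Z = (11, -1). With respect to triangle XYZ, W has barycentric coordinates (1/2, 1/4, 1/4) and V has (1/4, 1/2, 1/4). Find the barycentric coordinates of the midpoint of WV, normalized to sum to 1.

(3/8, 3/8, 1/4)

Since both coordinate triples sum to 1, the midpoint's barycentrics are the componentwise average.
(1/2+1/4)/2 = 3/8; similarly 3/8 and 1/4.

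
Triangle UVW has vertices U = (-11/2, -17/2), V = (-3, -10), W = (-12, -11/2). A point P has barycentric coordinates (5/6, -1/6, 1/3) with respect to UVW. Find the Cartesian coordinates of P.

(-97/12, -29/4)

P = (5/6)·U + (-1/6)·V + (1/3)·W.
x-coordinate: (5/6)·(-11/2) + (-1/6)·(-3) + (1/3)·(-12) = -97/12.
y-coordinate: (5/6)·(-17/2) + (-1/6)·(-10) + (1/3)·(-11/2) = -29/4.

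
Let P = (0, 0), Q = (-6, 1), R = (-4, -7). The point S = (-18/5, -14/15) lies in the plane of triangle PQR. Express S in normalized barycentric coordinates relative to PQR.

(1/3, 7/15, 1/5)

Signed area of the reference triangle: [PQR] = ½·(0·(1−(-7)) + (-6)·(-7−0) + (-4)·(0−1)) = ½·(0 + 42 + 4) = 23.
[SQR] = ½·((-18/5)·(1−(-7)) + (-6)·(-7−(-14/15)) + (-4)·(-14/15−1)) = ½·(-144/5 + 182/5 + 116/15) = 23/3, so the P-coordinate is (23/3)/23 = 1/3.
[PSR] = ½·(0·(-14/15−(-7)) + (-18/5)·(-7−0) + (-4)·(0−(-14/15))) = ½·(0 + 126/5 − 56/15) = 161/15, so the Q-coordinate is 7/15.
[PQS] = ½·(0·(1−(-14/15)) + (-6)·(-14/15−0) + (-18/5)·(0−1)) = ½·(0 + 28/5 + 18/5) = 23/5, so the R-coordinate is 1/5.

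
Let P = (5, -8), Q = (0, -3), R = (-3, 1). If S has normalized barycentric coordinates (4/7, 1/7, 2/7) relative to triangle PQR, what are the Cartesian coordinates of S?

S = (4/7)·P + (1/7)·Q + (2/7)·R.
x-coordinate: (4/7)·5 + (1/7)·0 + (2/7)·(-3) = 2.
y-coordinate: (4/7)·(-8) + (1/7)·(-3) + (2/7)·1 = -33/7.

(2, -33/7)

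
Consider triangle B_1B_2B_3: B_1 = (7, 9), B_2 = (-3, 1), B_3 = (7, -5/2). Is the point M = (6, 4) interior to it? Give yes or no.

Barycentric coordinates of M: (123/230, 1/10, 42/115).
The three coordinates are positive, positive, positive; a point is interior exactly when all three are positive.

yes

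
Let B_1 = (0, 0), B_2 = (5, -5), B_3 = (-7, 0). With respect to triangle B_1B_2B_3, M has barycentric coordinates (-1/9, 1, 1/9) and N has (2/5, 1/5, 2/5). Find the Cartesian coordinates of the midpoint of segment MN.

(109/90, -3)

Barycentric coordinates of the midpoint are the average: (13/90, 3/5, 23/90).
Converting: (13/90)·B_1 + (3/5)·B_2 + (23/90)·B_3 = (109/90, -3).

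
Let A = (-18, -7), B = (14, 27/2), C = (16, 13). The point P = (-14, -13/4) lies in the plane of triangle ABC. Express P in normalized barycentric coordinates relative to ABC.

Signed area of the reference triangle: [ABC] = ½·((-18)·(27/2−13) + 14·(13−(-7)) + 16·(-7−(27/2))) = ½·(-9 + 280 − 328) = -57/2.
[PBC] = ½·((-14)·(27/2−13) + 14·(13−(-13/4)) + 16·(-13/4−(27/2))) = ½·(-7 + 455/2 − 268) = -95/4, so the A-coordinate is (-95/4)/(-57/2) = 5/6.
[APC] = ½·((-18)·(-13/4−13) + (-14)·(13−(-7)) + 16·(-7−(-13/4))) = ½·(585/2 − 280 − 60) = -95/4, so the B-coordinate is 5/6.
[ABP] = ½·((-18)·(27/2−(-13/4)) + 14·(-13/4−(-7)) + (-14)·(-7−(27/2))) = ½·(-603/2 + 105/2 + 287) = 19, so the C-coordinate is -2/3.
Check: 5/6 + 5/6 − 2/3 = 1.

(5/6, 5/6, -2/3)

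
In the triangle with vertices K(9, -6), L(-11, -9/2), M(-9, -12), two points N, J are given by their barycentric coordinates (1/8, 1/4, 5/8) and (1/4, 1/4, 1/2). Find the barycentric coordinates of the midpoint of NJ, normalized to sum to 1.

Since both coordinate triples sum to 1, the midpoint's barycentrics are the componentwise average.
(1/8+1/4)/2 = 3/16; similarly 1/4 and 9/16.

(3/16, 1/4, 9/16)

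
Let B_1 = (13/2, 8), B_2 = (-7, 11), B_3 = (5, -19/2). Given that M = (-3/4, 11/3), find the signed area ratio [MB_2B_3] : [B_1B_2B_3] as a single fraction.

[B_1B_2B_3] = ½·((13/2)·(11−(-19/2)) + (-7)·(-19/2−8) + 5·(8−11)) = ½·(533/4 + 245/2 − 15) = 963/8.
[MB_2B_3] = ½·((-3/4)·(11−(-19/2)) + (-7)·(-19/2−(11/3)) + 5·(11/3−11)) = ½·(-123/8 + 553/6 − 110/3) = 321/16, so the ratio is (321/16)/(963/8) = 1/6.

1/6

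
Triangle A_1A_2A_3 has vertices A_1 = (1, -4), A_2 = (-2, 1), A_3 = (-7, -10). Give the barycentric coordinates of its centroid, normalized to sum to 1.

The centroid is the average of the vertices, so each weight is 1/3.

(1/3, 1/3, 1/3)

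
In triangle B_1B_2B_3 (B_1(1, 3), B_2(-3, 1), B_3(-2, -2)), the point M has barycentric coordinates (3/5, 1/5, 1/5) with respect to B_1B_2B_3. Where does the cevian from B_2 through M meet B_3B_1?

Line B_2M meets B_3B_1 where the B_2-coordinate vanishes; zeroing M's B_2-weight and renormalizing leaves B_3, B_1-weights 1/5 : 3/5 → (1/4, 3/4).
So N = (1/4)·B_3 + (3/4)·B_1 = (1/4, 7/4).

(1/4, 7/4)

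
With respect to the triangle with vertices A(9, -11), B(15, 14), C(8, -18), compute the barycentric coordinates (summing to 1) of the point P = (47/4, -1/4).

Signed area of the reference triangle: [ABC] = ½·(9·(14−(-18)) + 15·(-18−(-11)) + 8·(-11−14)) = ½·(288 − 105 − 200) = -17/2.
[PBC] = ½·((47/4)·(14−(-18)) + 15·(-18−(-1/4)) + 8·(-1/4−14)) = ½·(376 − 1065/4 − 114) = -17/8, so the A-coordinate is (-17/8)/(-17/2) = 1/4.
[APC] = ½·(9·(-1/4−(-18)) + (47/4)·(-18−(-11)) + 8·(-11−(-1/4))) = ½·(639/4 − 329/4 − 86) = -17/4, so the B-coordinate is 1/2.
[ABP] = ½·(9·(14−(-1/4)) + 15·(-1/4−(-11)) + (47/4)·(-11−14)) = ½·(513/4 + 645/4 − 1175/4) = -17/8, so the C-coordinate is 1/4.

(1/4, 1/2, 1/4)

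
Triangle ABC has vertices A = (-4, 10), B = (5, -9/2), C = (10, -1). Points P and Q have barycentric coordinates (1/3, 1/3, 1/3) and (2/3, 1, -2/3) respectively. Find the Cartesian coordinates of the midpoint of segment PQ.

Barycentric coordinates of the midpoint are the average: (1/2, 2/3, -1/6).
Converting: (1/2)·A + (2/3)·B + (-1/6)·C = (-1/3, 13/6).

(-1/3, 13/6)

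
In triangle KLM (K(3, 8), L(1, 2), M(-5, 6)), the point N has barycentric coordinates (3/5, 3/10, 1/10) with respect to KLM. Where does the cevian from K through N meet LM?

Line KN meets LM where the K-coordinate vanishes; zeroing N's K-weight and renormalizing leaves L, M-weights 3/10 : 1/10 → (3/4, 1/4).
So J = (3/4)·L + (1/4)·M = (-1/2, 3).

(-1/2, 3)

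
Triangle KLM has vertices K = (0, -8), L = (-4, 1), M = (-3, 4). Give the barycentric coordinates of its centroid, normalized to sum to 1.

The centroid is the average of the vertices, so each weight is 1/3.

(1/3, 1/3, 1/3)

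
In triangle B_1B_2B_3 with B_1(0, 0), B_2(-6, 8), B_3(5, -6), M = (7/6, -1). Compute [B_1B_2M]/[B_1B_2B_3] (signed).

[B_1B_2B_3] = ½·(0·(8−(-6)) + (-6)·(-6−0) + 5·(0−8)) = ½·(0 + 36 − 40) = -2.
[B_1B_2M] = ½·(0·(8−(-1)) + (-6)·(-1−0) + (7/6)·(0−8)) = ½·(0 + 6 − 28/3) = -5/3, so the ratio is (-5/3)/(-2) = 5/6.

5/6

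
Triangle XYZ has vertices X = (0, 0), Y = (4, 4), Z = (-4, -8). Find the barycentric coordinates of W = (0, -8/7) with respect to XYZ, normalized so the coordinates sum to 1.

(3/7, 2/7, 2/7)

Signed area of the reference triangle: [XYZ] = ½·(0·(4−(-8)) + 4·(-8−0) + (-4)·(0−4)) = ½·(0 − 32 + 16) = -8.
[WYZ] = ½·(0·(4−(-8)) + 4·(-8−(-8/7)) + (-4)·(-8/7−4)) = ½·(0 − 192/7 + 144/7) = -24/7, so the X-coordinate is (-24/7)/(-8) = 3/7.
[XWZ] = ½·(0·(-8/7−(-8)) + 0·(-8−0) + (-4)·(0−(-8/7))) = ½·(0 + 0 − 32/7) = -16/7, so the Y-coordinate is 2/7.
[XYW] = ½·(0·(4−(-8/7)) + 4·(-8/7−0) + 0·(0−4)) = ½·(0 − 32/7 + 0) = -16/7, so the Z-coordinate is 2/7.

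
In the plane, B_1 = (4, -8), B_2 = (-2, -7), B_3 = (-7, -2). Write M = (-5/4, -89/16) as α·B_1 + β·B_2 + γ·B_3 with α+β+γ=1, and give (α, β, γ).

(7/16, 3/16, 3/8)

Signed area of the reference triangle: [B_1B_2B_3] = ½·(4·(-7−(-2)) + (-2)·(-2−(-8)) + (-7)·(-8−(-7))) = ½·(-20 − 12 + 7) = -25/2.
[MB_2B_3] = ½·((-5/4)·(-7−(-2)) + (-2)·(-2−(-89/16)) + (-7)·(-89/16−(-7))) = ½·(25/4 − 57/8 − 161/16) = -175/32, so the B_1-coordinate is (-175/32)/(-25/2) = 7/16.
[B_1MB_3] = ½·(4·(-89/16−(-2)) + (-5/4)·(-2−(-8)) + (-7)·(-8−(-89/16))) = ½·(-57/4 − 15/2 + 273/16) = -75/32, so the B_2-coordinate is 3/16.
[B_1B_2M] = ½·(4·(-7−(-89/16)) + (-2)·(-89/16−(-8)) + (-5/4)·(-8−(-7))) = ½·(-23/4 − 39/8 + 5/4) = -75/16, so the B_3-coordinate is 3/8.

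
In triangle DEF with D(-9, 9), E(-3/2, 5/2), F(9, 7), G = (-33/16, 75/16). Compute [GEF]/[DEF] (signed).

1/4

[DEF] = ½·((-9)·(5/2−7) + (-3/2)·(7−9) + 9·(9−(5/2))) = ½·(81/2 + 3 + 117/2) = 51.
[GEF] = ½·((-33/16)·(5/2−7) + (-3/2)·(7−(75/16)) + 9·(75/16−(5/2))) = ½·(297/32 − 111/32 + 315/16) = 51/4, so the ratio is (51/4)/51 = 1/4.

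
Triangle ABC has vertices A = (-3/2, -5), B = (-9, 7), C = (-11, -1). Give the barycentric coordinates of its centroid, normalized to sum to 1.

The centroid is the average of the vertices, so each weight is 1/3.

(1/3, 1/3, 1/3)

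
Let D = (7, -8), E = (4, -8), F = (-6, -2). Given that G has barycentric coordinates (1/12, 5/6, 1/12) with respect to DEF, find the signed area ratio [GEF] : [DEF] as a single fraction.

The signed ratio [GEF]/[DEF] equals the barycentric coordinate of G at vertex D, which is 1/12.

1/12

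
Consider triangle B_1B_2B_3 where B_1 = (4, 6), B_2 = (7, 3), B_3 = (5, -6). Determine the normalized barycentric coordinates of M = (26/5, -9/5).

Signed area of the reference triangle: [B_1B_2B_3] = ½·(4·(3−(-6)) + 7·(-6−6) + 5·(6−3)) = ½·(36 − 84 + 15) = -33/2.
[MB_2B_3] = ½·((26/5)·(3−(-6)) + 7·(-6−(-9/5)) + 5·(-9/5−3)) = ½·(234/5 − 147/5 − 24) = -33/10, so the B_1-coordinate is (-33/10)/(-33/2) = 1/5.
[B_1MB_3] = ½·(4·(-9/5−(-6)) + (26/5)·(-6−6) + 5·(6−(-9/5))) = ½·(84/5 − 312/5 + 39) = -33/10, so the B_2-coordinate is 1/5.
[B_1B_2M] = ½·(4·(3−(-9/5)) + 7·(-9/5−6) + (26/5)·(6−3)) = ½·(96/5 − 273/5 + 78/5) = -99/10, so the B_3-coordinate is 3/5.

(1/5, 1/5, 3/5)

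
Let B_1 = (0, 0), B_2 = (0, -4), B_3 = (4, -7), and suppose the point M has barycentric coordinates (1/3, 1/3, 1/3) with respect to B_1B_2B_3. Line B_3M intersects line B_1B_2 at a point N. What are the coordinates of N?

(0, -2)

Line B_3M meets B_1B_2 where the B_3-coordinate vanishes; zeroing M's B_3-weight and renormalizing leaves B_1, B_2-weights 1/3 : 1/3 → (1/2, 1/2).
So N = (1/2)·B_1 + (1/2)·B_2 = (0, -2).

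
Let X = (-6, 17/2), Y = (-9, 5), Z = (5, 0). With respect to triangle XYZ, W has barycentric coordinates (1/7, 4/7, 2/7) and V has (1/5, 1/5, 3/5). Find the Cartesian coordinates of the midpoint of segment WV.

(-16/7, 237/70)

Barycentric coordinates of the midpoint are the average: (6/35, 27/70, 31/70).
Converting: (6/35)·X + (27/70)·Y + (31/70)·Z = (-16/7, 237/70).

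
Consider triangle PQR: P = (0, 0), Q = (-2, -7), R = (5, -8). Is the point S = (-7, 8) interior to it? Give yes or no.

no

Barycentric coordinates of S: (100/51, 16/51, -65/51).
The three coordinates are positive, positive, negative; a point is interior exactly when all three are positive.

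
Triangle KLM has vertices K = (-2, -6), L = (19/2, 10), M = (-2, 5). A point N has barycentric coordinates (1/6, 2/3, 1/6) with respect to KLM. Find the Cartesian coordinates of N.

(17/3, 13/2)

N = (1/6)·K + (2/3)·L + (1/6)·M.
x-coordinate: (1/6)·(-2) + (2/3)·(19/2) + (1/6)·(-2) = 17/3.
y-coordinate: (1/6)·(-6) + (2/3)·10 + (1/6)·5 = 13/2.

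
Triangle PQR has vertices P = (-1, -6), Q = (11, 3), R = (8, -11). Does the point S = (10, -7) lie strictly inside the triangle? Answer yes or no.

Barycentric coordinates of S: (-16/141, 46/141, 37/47).
The three coordinates are negative, positive, positive; a point is interior exactly when all three are positive.

no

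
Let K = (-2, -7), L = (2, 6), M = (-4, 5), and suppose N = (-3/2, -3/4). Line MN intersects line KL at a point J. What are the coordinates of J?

Barycentric coordinates of N with respect to KLM: (1/2, 1/4, 1/4).
On side KL the M-coordinate is zero; dropping N's M-weight 1/4 and renormalizing the remaining 1/2 : 1/4 gives weights 2/3, 1/3 on K, L.
J = (2/3)·(-2, -7) + (1/3)·(2, 6) = (-2/3, -8/3).

(-2/3, -8/3)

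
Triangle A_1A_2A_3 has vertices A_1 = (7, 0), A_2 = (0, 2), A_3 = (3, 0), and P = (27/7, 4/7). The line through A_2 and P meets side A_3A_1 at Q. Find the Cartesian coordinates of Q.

Barycentric coordinates of P with respect to A_1A_2A_3: (3/7, 2/7, 2/7).
On side A_3A_1 the A_2-coordinate is zero; dropping P's A_2-weight 2/7 and renormalizing the remaining 2/7 : 3/7 gives weights 2/5, 3/5 on A_3, A_1.
Q = (2/5)·(3, 0) + (3/5)·(7, 0) = (27/5, 0).

(27/5, 0)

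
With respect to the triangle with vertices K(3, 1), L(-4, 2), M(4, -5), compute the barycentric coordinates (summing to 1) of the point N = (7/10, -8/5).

(1/10, 2/5, 1/2)

Signed area of the reference triangle: [KLM] = ½·(3·(2−(-5)) + (-4)·(-5−1) + 4·(1−2)) = ½·(21 + 24 − 4) = 41/2.
[NLM] = ½·((7/10)·(2−(-5)) + (-4)·(-5−(-8/5)) + 4·(-8/5−2)) = ½·(49/10 + 68/5 − 72/5) = 41/20, so the K-coordinate is (41/20)/(41/2) = 1/10.
[KNM] = ½·(3·(-8/5−(-5)) + (7/10)·(-5−1) + 4·(1−(-8/5))) = ½·(51/5 − 21/5 + 52/5) = 41/5, so the L-coordinate is 2/5.
[KLN] = ½·(3·(2−(-8/5)) + (-4)·(-8/5−1) + (7/10)·(1−2)) = ½·(54/5 + 52/5 − 7/10) = 41/4, so the M-coordinate is 1/2.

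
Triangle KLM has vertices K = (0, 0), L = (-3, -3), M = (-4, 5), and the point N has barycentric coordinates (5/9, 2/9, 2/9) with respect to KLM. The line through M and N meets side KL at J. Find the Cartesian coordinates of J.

(-6/7, -6/7)

Line MN meets KL where the M-coordinate vanishes; zeroing N's M-weight and renormalizing leaves K, L-weights 5/9 : 2/9 → (5/7, 2/7).
So J = (5/7)·K + (2/7)·L = (-6/7, -6/7).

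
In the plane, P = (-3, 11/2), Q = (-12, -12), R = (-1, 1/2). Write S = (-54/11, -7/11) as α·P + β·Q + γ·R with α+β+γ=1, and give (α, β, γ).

Signed area of the reference triangle: [PQR] = ½·((-3)·(-12−(1/2)) + (-12)·(1/2−(11/2)) + (-1)·(11/2−(-12))) = ½·(75/2 + 60 − 35/2) = 40.
[SQR] = ½·((-54/11)·(-12−(1/2)) + (-12)·(1/2−(-7/11)) + (-1)·(-7/11−(-12))) = ½·(675/11 − 150/11 − 125/11) = 200/11, so the P-coordinate is (200/11)/40 = 5/11.
[PSR] = ½·((-3)·(-7/11−(1/2)) + (-54/11)·(1/2−(11/2)) + (-1)·(11/2−(-7/11))) = ½·(75/22 + 270/11 − 135/22) = 120/11, so the Q-coordinate is 3/11.
[PQS] = ½·((-3)·(-12−(-7/11)) + (-12)·(-7/11−(11/2)) + (-54/11)·(11/2−(-12))) = ½·(375/11 + 810/11 − 945/11) = 120/11, so the R-coordinate is 3/11.
Check: 5/11 + 3/11 + 3/11 = 1.

(5/11, 3/11, 3/11)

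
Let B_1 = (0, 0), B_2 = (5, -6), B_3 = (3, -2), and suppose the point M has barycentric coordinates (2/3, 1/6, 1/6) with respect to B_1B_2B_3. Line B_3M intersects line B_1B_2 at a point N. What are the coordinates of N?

(1, -6/5)

Line B_3M meets B_1B_2 where the B_3-coordinate vanishes; zeroing M's B_3-weight and renormalizing leaves B_1, B_2-weights 2/3 : 1/6 → (4/5, 1/5).
So N = (4/5)·B_1 + (1/5)·B_2 = (1, -6/5).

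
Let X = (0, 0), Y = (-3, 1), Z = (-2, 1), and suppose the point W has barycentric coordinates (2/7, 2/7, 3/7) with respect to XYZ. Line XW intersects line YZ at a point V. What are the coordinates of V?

Line XW meets YZ where the X-coordinate vanishes; zeroing W's X-weight and renormalizing leaves Y, Z-weights 2/7 : 3/7 → (2/5, 3/5).
So V = (2/5)·Y + (3/5)·Z = (-12/5, 1).

(-12/5, 1)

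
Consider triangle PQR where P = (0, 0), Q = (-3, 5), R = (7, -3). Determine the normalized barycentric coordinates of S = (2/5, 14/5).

Signed area of the reference triangle: [PQR] = ½·(0·(5−(-3)) + (-3)·(-3−0) + 7·(0−5)) = ½·(0 + 9 − 35) = -13.
[SQR] = ½·((2/5)·(5−(-3)) + (-3)·(-3−(14/5)) + 7·(14/5−5)) = ½·(16/5 + 87/5 − 77/5) = 13/5, so the P-coordinate is (13/5)/(-13) = -1/5.
[PSR] = ½·(0·(14/5−(-3)) + (2/5)·(-3−0) + 7·(0−(14/5))) = ½·(0 − 6/5 − 98/5) = -52/5, so the Q-coordinate is 4/5.
[PQS] = ½·(0·(5−(14/5)) + (-3)·(14/5−0) + (2/5)·(0−5)) = ½·(0 − 42/5 − 2) = -26/5, so the R-coordinate is 2/5.

(-1/5, 4/5, 2/5)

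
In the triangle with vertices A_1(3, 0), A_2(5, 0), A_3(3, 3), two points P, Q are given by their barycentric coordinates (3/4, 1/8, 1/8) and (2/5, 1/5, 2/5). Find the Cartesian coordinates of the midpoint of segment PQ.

Barycentric coordinates of the midpoint are the average: (23/40, 13/80, 21/80).
Converting: (23/40)·A_1 + (13/80)·A_2 + (21/80)·A_3 = (133/40, 63/80).

(133/40, 63/80)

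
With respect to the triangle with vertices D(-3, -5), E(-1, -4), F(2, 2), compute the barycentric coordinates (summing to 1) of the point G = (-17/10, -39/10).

(1/2, 2/5, 1/10)

Signed area of the reference triangle: [DEF] = ½·((-3)·(-4−2) + (-1)·(2−(-5)) + 2·(-5−(-4))) = ½·(18 − 7 − 2) = 9/2.
[GEF] = ½·((-17/10)·(-4−2) + (-1)·(2−(-39/10)) + 2·(-39/10−(-4))) = ½·(51/5 − 59/10 + 1/5) = 9/4, so the D-coordinate is (9/4)/(9/2) = 1/2.
[DGF] = ½·((-3)·(-39/10−2) + (-17/10)·(2−(-5)) + 2·(-5−(-39/10))) = ½·(177/10 − 119/10 − 11/5) = 9/5, so the E-coordinate is 2/5.
[DEG] = ½·((-3)·(-4−(-39/10)) + (-1)·(-39/10−(-5)) + (-17/10)·(-5−(-4))) = ½·(3/10 − 11/10 + 17/10) = 9/20, so the F-coordinate is 1/10.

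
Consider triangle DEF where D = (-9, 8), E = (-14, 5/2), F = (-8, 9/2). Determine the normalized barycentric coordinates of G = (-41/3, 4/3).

(-1/3, 1, 1/3)

Signed area of the reference triangle: [DEF] = ½·((-9)·(5/2−(9/2)) + (-14)·(9/2−8) + (-8)·(8−(5/2))) = ½·(18 + 49 − 44) = 23/2.
[GEF] = ½·((-41/3)·(5/2−(9/2)) + (-14)·(9/2−(4/3)) + (-8)·(4/3−(5/2))) = ½·(82/3 − 133/3 + 28/3) = -23/6, so the D-coordinate is (-23/6)/(23/2) = -1/3.
[DGF] = ½·((-9)·(4/3−(9/2)) + (-41/3)·(9/2−8) + (-8)·(8−(4/3))) = ½·(57/2 + 287/6 − 160/3) = 23/2, so the E-coordinate is 1.
[DEG] = ½·((-9)·(5/2−(4/3)) + (-14)·(4/3−8) + (-41/3)·(8−(5/2))) = ½·(-21/2 + 280/3 − 451/6) = 23/6, so the F-coordinate is 1/3.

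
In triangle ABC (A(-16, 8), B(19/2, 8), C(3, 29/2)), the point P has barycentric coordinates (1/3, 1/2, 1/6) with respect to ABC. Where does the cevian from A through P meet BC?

(63/8, 77/8)

Line AP meets BC where the A-coordinate vanishes; zeroing P's A-weight and renormalizing leaves B, C-weights 1/2 : 1/6 → (3/4, 1/4).
So Q = (3/4)·B + (1/4)·C = (63/8, 77/8).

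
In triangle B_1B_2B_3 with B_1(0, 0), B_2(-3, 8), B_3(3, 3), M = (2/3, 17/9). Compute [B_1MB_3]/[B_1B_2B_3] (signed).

1/9

[B_1B_2B_3] = ½·(0·(8−3) + (-3)·(3−0) + 3·(0−8)) = ½·(0 − 9 − 24) = -33/2.
[B_1MB_3] = ½·(0·(17/9−3) + (2/3)·(3−0) + 3·(0−(17/9))) = ½·(0 + 2 − 17/3) = -11/6, so the ratio is (-11/6)/(-33/2) = 1/9.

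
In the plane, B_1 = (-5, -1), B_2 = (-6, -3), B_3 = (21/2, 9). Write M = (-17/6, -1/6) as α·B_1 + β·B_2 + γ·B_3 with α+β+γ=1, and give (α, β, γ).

(5/12, 5/12, 1/6)

Signed area of the reference triangle: [B_1B_2B_3] = ½·((-5)·(-3−9) + (-6)·(9−(-1)) + (21/2)·(-1−(-3))) = ½·(60 − 60 + 21) = 21/2.
[MB_2B_3] = ½·((-17/6)·(-3−9) + (-6)·(9−(-1/6)) + (21/2)·(-1/6−(-3))) = ½·(34 − 55 + 119/4) = 35/8, so the B_1-coordinate is (35/8)/(21/2) = 5/12.
[B_1MB_3] = ½·((-5)·(-1/6−9) + (-17/6)·(9−(-1)) + (21/2)·(-1−(-1/6))) = ½·(275/6 − 85/3 − 35/4) = 35/8, so the B_2-coordinate is 5/12.
[B_1B_2M] = ½·((-5)·(-3−(-1/6)) + (-6)·(-1/6−(-1)) + (-17/6)·(-1−(-3))) = ½·(85/6 − 5 − 17/3) = 7/4, so the B_3-coordinate is 1/6.
Check: 5/12 + 5/12 + 1/6 = 1.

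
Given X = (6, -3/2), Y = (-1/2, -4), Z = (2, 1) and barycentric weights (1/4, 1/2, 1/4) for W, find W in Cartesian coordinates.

(7/4, -17/8)

W = (1/4)·X + (1/2)·Y + (1/4)·Z.
x-coordinate: (1/4)·6 + (1/2)·(-1/2) + (1/4)·2 = 7/4.
y-coordinate: (1/4)·(-3/2) + (1/2)·(-4) + (1/4)·1 = -17/8.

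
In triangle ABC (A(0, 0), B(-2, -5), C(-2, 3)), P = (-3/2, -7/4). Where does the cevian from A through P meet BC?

Barycentric coordinates of P with respect to ABC: (1/4, 1/2, 1/4).
On side BC the A-coordinate is zero; dropping P's A-weight 1/4 and renormalizing the remaining 1/2 : 1/4 gives weights 2/3, 1/3 on B, C.
Q = (2/3)·(-2, -5) + (1/3)·(-2, 3) = (-2, -7/3).

(-2, -7/3)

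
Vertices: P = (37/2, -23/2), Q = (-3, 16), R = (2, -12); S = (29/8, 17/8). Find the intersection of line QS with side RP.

(41/4, -47/4)

Barycentric coordinates of S with respect to PQR: (1/4, 1/2, 1/4).
On side RP the Q-coordinate is zero; dropping S's Q-weight 1/2 and renormalizing the remaining 1/4 : 1/4 gives weights 1/2, 1/2 on R, P.
T = (1/2)·(2, -12) + (1/2)·(37/2, -23/2) = (41/4, -47/4).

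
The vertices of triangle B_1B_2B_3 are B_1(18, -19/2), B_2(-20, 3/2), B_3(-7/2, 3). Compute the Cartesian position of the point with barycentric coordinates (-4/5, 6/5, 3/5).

M = (-4/5)·B_1 + (6/5)·B_2 + (3/5)·B_3.
x-coordinate: (-4/5)·18 + (6/5)·(-20) + (3/5)·(-7/2) = -81/2.
y-coordinate: (-4/5)·(-19/2) + (6/5)·(3/2) + (3/5)·3 = 56/5.

(-81/2, 56/5)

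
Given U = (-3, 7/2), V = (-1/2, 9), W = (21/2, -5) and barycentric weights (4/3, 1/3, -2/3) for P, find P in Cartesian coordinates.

(-67/6, 11)

P = (4/3)·U + (1/3)·V + (-2/3)·W.
x-coordinate: (4/3)·(-3) + (1/3)·(-1/2) + (-2/3)·(21/2) = -67/6.
y-coordinate: (4/3)·(7/2) + (1/3)·9 + (-2/3)·(-5) = 11.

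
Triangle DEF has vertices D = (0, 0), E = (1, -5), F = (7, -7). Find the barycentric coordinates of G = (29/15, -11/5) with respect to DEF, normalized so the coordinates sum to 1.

Signed area of the reference triangle: [DEF] = ½·(0·(-5−(-7)) + 1·(-7−0) + 7·(0−(-5))) = ½·(0 − 7 + 35) = 14.
[GEF] = ½·((29/15)·(-5−(-7)) + 1·(-7−(-11/5)) + 7·(-11/5−(-5))) = ½·(58/15 − 24/5 + 98/5) = 28/3, so the D-coordinate is (28/3)/14 = 2/3.
[DGF] = ½·(0·(-11/5−(-7)) + (29/15)·(-7−0) + 7·(0−(-11/5))) = ½·(0 − 203/15 + 77/5) = 14/15, so the E-coordinate is 1/15.
[DEG] = ½·(0·(-5−(-11/5)) + 1·(-11/5−0) + (29/15)·(0−(-5))) = ½·(0 − 11/5 + 29/3) = 56/15, so the F-coordinate is 4/15.

(2/3, 1/15, 4/15)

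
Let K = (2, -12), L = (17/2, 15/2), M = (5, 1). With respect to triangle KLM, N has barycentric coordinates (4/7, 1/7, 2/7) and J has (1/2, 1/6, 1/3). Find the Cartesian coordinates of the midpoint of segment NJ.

(661/168, -119/24)

Barycentric coordinates of the midpoint are the average: (15/28, 13/84, 13/42).
Converting: (15/28)·K + (13/84)·L + (13/42)·M = (661/168, -119/24).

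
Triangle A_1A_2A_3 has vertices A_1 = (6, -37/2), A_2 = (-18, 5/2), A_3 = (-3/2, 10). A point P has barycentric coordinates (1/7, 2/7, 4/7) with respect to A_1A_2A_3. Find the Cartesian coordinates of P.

P = (1/7)·A_1 + (2/7)·A_2 + (4/7)·A_3.
x-coordinate: (1/7)·6 + (2/7)·(-18) + (4/7)·(-3/2) = -36/7.
y-coordinate: (1/7)·(-37/2) + (2/7)·(5/2) + (4/7)·10 = 53/14.

(-36/7, 53/14)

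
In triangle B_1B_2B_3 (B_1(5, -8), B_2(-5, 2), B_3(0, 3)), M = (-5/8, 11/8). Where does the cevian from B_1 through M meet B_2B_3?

Barycentric coordinates of M with respect to B_1B_2B_3: (1/8, 1/4, 5/8).
On side B_2B_3 the B_1-coordinate is zero; dropping M's B_1-weight 1/8 and renormalizing the remaining 1/4 : 5/8 gives weights 2/7, 5/7 on B_2, B_3.
N = (2/7)·(-5, 2) + (5/7)·(0, 3) = (-10/7, 19/7).

(-10/7, 19/7)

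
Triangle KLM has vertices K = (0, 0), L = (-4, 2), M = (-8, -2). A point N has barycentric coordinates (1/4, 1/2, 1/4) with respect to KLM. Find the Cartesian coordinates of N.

N = (1/4)·K + (1/2)·L + (1/4)·M.
x-coordinate: (1/4)·0 + (1/2)·(-4) + (1/4)·(-8) = -4.
y-coordinate: (1/4)·0 + (1/2)·2 + (1/4)·(-2) = 1/2.

(-4, 1/2)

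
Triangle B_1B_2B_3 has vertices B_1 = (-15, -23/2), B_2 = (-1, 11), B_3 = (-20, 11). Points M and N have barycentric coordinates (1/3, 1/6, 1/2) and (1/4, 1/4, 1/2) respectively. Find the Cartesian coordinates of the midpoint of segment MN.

Barycentric coordinates of the midpoint are the average: (7/24, 5/24, 1/2).
Converting: (7/24)·B_1 + (5/24)·B_2 + (1/2)·B_3 = (-175/12, 71/16).

(-175/12, 71/16)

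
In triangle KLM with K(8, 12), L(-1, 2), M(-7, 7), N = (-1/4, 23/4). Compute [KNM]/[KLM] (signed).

[KLM] = ½·(8·(2−7) + (-1)·(7−12) + (-7)·(12−2)) = ½·(-40 + 5 − 70) = -105/2.
[KNM] = ½·(8·(23/4−7) + (-1/4)·(7−12) + (-7)·(12−(23/4))) = ½·(-10 + 5/4 − 175/4) = -105/4, so the ratio is (-105/4)/(-105/2) = 1/2.

1/2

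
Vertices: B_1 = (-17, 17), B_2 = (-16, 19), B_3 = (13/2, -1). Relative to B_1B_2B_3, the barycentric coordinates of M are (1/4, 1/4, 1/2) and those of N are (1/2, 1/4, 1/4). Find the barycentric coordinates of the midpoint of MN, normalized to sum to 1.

Since both coordinate triples sum to 1, the midpoint's barycentrics are the componentwise average.
(1/4+1/2)/2 = 3/8; similarly 1/4 and 3/8.

(3/8, 1/4, 3/8)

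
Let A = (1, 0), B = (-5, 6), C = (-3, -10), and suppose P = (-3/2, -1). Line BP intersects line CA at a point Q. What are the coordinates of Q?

(-1/3, -10/3)

Barycentric coordinates of P with respect to ABC: (1/2, 1/4, 1/4).
On side CA the B-coordinate is zero; dropping P's B-weight 1/4 and renormalizing the remaining 1/4 : 1/2 gives weights 1/3, 2/3 on C, A.
Q = (1/3)·(-3, -10) + (2/3)·(1, 0) = (-1/3, -10/3).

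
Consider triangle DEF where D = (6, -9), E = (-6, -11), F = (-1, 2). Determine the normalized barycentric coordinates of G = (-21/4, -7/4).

Signed area of the reference triangle: [DEF] = ½·(6·(-11−2) + (-6)·(2−(-9)) + (-1)·(-9−(-11))) = ½·(-78 − 66 − 2) = -73.
[GEF] = ½·((-21/4)·(-11−2) + (-6)·(2−(-7/4)) + (-1)·(-7/4−(-11))) = ½·(273/4 − 45/2 − 37/4) = 73/4, so the D-coordinate is (73/4)/(-73) = -1/4.
[DGF] = ½·(6·(-7/4−2) + (-21/4)·(2−(-9)) + (-1)·(-9−(-7/4))) = ½·(-45/2 − 231/4 + 29/4) = -73/2, so the E-coordinate is 1/2.
[DEG] = ½·(6·(-11−(-7/4)) + (-6)·(-7/4−(-9)) + (-21/4)·(-9−(-11))) = ½·(-111/2 − 87/2 − 21/2) = -219/4, so the F-coordinate is 3/4.
Check: -1/4 + 1/2 + 3/4 = 1.

(-1/4, 1/2, 3/4)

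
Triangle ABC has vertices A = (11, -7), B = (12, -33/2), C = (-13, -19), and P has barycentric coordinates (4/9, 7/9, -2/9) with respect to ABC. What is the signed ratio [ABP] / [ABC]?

-2/9

The signed ratio [ABP]/[ABC] equals the barycentric coordinate of P at vertex C, which is -2/9.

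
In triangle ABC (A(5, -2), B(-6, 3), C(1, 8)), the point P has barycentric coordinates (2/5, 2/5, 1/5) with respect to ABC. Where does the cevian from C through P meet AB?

Line CP meets AB where the C-coordinate vanishes; zeroing P's C-weight and renormalizing leaves A, B-weights 2/5 : 2/5 → (1/2, 1/2).
So Q = (1/2)·A + (1/2)·B = (-1/2, 1/2).

(-1/2, 1/2)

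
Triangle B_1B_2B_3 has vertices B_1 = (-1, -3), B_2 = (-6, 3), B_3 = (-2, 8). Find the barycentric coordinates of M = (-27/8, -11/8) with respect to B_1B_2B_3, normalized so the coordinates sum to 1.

Signed area of the reference triangle: [B_1B_2B_3] = ½·((-1)·(3−8) + (-6)·(8−(-3)) + (-2)·(-3−3)) = ½·(5 − 66 + 12) = -49/2.
[MB_2B_3] = ½·((-27/8)·(3−8) + (-6)·(8−(-11/8)) + (-2)·(-11/8−3)) = ½·(135/8 − 225/4 + 35/4) = -245/16, so the B_1-coordinate is (-245/16)/(-49/2) = 5/8.
[B_1MB_3] = ½·((-1)·(-11/8−8) + (-27/8)·(8−(-3)) + (-2)·(-3−(-11/8))) = ½·(75/8 − 297/8 + 13/4) = -49/4, so the B_2-coordinate is 1/2.
[B_1B_2M] = ½·((-1)·(3−(-11/8)) + (-6)·(-11/8−(-3)) + (-27/8)·(-3−3)) = ½·(-35/8 − 39/4 + 81/4) = 49/16, so the B_3-coordinate is -1/8.
Check: 5/8 + 1/2 − 1/8 = 1.

(5/8, 1/2, -1/8)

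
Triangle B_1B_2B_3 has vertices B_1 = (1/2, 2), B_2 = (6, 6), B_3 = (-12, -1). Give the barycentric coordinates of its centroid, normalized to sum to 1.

(1/3, 1/3, 1/3)

The centroid is the average of the vertices, so each weight is 1/3.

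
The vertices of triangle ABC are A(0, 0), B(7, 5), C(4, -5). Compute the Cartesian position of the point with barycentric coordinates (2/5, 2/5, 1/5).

(18/5, 1)

P = (2/5)·A + (2/5)·B + (1/5)·C.
x-coordinate: (2/5)·0 + (2/5)·7 + (1/5)·4 = 18/5.
y-coordinate: (2/5)·0 + (2/5)·5 + (1/5)·(-5) = 1.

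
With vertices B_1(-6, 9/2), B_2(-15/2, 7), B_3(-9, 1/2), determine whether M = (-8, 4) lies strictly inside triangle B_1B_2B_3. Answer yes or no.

Barycentric coordinates of M: (5/54, 13/27, 23/54).
The three coordinates are positive, positive, positive; a point is interior exactly when all three are positive.

yes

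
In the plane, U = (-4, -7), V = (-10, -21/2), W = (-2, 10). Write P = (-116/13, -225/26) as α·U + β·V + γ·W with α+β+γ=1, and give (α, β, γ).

Signed area of the reference triangle: [UVW] = ½·((-4)·(-21/2−10) + (-10)·(10−(-7)) + (-2)·(-7−(-21/2))) = ½·(82 − 170 − 7) = -95/2.
[PVW] = ½·((-116/13)·(-21/2−10) + (-10)·(10−(-225/26)) + (-2)·(-225/26−(-21/2))) = ½·(2378/13 − 2425/13 − 48/13) = -95/26, so the U-coordinate is (-95/26)/(-95/2) = 1/13.
[UPW] = ½·((-4)·(-225/26−10) + (-116/13)·(10−(-7)) + (-2)·(-7−(-225/26))) = ½·(970/13 − 1972/13 − 43/13) = -1045/26, so the V-coordinate is 11/13.
[UVP] = ½·((-4)·(-21/2−(-225/26)) + (-10)·(-225/26−(-7)) + (-116/13)·(-7−(-21/2))) = ½·(96/13 + 215/13 − 406/13) = -95/26, so the W-coordinate is 1/13.
Check: 1/13 + 11/13 + 1/13 = 1.

(1/13, 11/13, 1/13)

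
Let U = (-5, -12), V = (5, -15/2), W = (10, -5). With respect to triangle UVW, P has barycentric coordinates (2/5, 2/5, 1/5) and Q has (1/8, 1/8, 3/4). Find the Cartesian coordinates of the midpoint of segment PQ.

Barycentric coordinates of the midpoint are the average: (21/80, 21/80, 19/40).
Converting: (21/80)·U + (21/80)·V + (19/40)·W = (19/4, -1199/160).

(19/4, -1199/160)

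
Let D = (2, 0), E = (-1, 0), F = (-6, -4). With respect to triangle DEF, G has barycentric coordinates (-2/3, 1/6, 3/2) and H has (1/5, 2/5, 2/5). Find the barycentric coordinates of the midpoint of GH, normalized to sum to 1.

Since both coordinate triples sum to 1, the midpoint's barycentrics are the componentwise average.
(-2/3+1/5)/2 = -7/30; similarly 17/60 and 19/20.

(-7/30, 17/60, 19/20)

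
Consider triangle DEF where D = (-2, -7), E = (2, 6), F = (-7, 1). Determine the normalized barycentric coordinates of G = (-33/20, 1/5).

(7/20, 2/5, 1/4)

Signed area of the reference triangle: [DEF] = ½·((-2)·(6−1) + 2·(1−(-7)) + (-7)·(-7−6)) = ½·(-10 + 16 + 91) = 97/2.
[GEF] = ½·((-33/20)·(6−1) + 2·(1−(1/5)) + (-7)·(1/5−6)) = ½·(-33/4 + 8/5 + 203/5) = 679/40, so the D-coordinate is (679/40)/(97/2) = 7/20.
[DGF] = ½·((-2)·(1/5−1) + (-33/20)·(1−(-7)) + (-7)·(-7−(1/5))) = ½·(8/5 − 66/5 + 252/5) = 97/5, so the E-coordinate is 2/5.
[DEG] = ½·((-2)·(6−(1/5)) + 2·(1/5−(-7)) + (-33/20)·(-7−6)) = ½·(-58/5 + 72/5 + 429/20) = 97/8, so the F-coordinate is 1/4.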